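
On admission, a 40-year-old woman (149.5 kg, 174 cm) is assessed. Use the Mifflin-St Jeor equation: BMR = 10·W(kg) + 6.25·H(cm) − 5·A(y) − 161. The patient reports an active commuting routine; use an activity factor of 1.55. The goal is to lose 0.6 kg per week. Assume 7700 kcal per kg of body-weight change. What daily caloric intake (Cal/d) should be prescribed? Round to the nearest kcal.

Mifflin-St Jeor (female): BMR = 10(149.5) + 6.25(174) − 5(40) − 161 = 1495 + 1087.5 − 200 − 161 = 2221.5 kcal/day.
TEE = 2221.5 × 1.55 = 3443.325 kcal/day.
Required daily deficit = 0.6 × 7700 ÷ 7 = 660 kcal/day.
Target intake = 3443.325 − 660 = 2783.325 kcal/day.

2783 Cal/d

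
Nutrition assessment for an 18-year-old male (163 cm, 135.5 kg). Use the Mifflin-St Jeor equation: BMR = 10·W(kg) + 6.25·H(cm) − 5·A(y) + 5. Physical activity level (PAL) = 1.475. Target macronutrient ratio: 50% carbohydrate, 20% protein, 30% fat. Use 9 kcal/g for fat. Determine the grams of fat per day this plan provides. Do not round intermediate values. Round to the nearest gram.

Mifflin-St Jeor (male): BMR = 10(135.5) + 6.25(163) − 5(18) + 5 = 1355 + 1018.75 − 90 + 5 = 2288.75 kcal/day.
TEE = 2288.75 × 1.475 = 3375.9063 kcal/day.
Fat energy = 30% × 3375.9063 = 1012.7719 kcal.
Fat = 1012.7719 ÷ 9 kcal/g = 112.5302 g.

113 g/day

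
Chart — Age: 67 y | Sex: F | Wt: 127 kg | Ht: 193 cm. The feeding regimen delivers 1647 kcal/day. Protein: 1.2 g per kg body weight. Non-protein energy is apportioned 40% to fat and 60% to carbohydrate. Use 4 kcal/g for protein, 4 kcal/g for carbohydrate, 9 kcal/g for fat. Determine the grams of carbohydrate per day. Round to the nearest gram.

Protein = 1.2 × 127 = 152.4 g → 152.4 × 4 = 609.6 kcal.
Non-protein calories = 1647 − 609.6 = 1037.4 kcal.
Fat: 40% × 1037.4 = 414.96 kcal; carbohydrate: 622.44 kcal.
Carbohydrate: 622.44 kcal ÷ 4 kcal/g = 155.61 g.

156 g/day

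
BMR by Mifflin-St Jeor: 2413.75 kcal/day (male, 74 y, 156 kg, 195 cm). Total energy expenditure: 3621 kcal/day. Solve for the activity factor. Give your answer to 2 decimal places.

1.50

Activity factor = TEE ÷ BMR = 3621 ÷ 2413.75 = 1.5.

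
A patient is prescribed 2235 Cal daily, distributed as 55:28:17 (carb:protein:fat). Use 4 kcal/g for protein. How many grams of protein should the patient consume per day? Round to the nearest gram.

Protein energy = 28% × 2235 = 625.8 kcal.
At 4 kcal/g: 625.8 ÷ 4 = 156.45 g.

156 g/day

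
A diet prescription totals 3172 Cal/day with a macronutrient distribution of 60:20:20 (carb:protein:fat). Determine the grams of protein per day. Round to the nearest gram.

Protein energy = 20% × 3172 = 634.4 kcal.
At 4 kcal/g: 634.4 ÷ 4 = 158.6 g.

159 g/day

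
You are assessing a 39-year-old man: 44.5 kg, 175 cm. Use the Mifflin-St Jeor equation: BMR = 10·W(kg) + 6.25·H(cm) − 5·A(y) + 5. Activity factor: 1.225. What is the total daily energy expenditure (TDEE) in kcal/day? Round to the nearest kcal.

1652 kcal/day

Mifflin-St Jeor (male): BMR = 10(44.5) + 6.25(175) − 5(39) + 5 = 445 + 1093.75 − 195 + 5 = 1348.75 kcal/day.
TEE = BMR × activity factor = 1348.75 × 1.225 = 1652.2188 kcal/day.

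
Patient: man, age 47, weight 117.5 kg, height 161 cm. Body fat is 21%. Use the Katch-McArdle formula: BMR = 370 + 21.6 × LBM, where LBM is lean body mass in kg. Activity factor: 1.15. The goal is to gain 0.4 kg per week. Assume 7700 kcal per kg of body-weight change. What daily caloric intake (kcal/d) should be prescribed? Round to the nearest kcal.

3171 kcal/d

LBM = 117.5 × (1 − 0.21) = 92.825 kg. Katch-McArdle: BMR = 370 + 21.6 × 92.825 = 2375.02 kcal/day.
TEE = 2375.02 × 1.15 = 2731.273 kcal/day.
Required daily surplus = 0.4 × 7700 ÷ 7 = 440 kcal/day.
Target intake = 2731.273 + 440 = 3171.273 kcal/day.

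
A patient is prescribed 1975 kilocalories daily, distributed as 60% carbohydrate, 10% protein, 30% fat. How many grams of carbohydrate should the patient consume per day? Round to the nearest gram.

Carbohydrate energy = 60% × 1975 = 1185 kcal.
At 4 kcal/g: 1185 ÷ 4 = 296.25 g.

296 g/day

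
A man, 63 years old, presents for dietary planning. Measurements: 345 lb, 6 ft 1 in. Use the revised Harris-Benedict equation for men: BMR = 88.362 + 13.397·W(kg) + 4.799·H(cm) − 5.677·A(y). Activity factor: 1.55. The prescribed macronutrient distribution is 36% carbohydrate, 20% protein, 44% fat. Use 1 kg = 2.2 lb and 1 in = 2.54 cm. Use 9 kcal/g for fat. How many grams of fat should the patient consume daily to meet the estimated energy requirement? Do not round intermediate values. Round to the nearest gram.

Convert to metric: weight = 345 ÷ 2.2 = 156.8182 kg; height = (6×12 + 1) × 2.54 = 73 × 2.54 = 185.42 cm.
Harris-Benedict: BMR = 88.362 + 13.397(156.8182) + 4.799(185.42) − 5.677(63) = 2721.4348 kcal/day.
TEE = 2721.4348 × 1.55 = 4218.2239 kcal/day.
Fat energy = 44% × 4218.2239 = 1856.0185 kcal.
Fat = 1856.0185 ÷ 9 kcal/g = 206.2243 g.

206 g/day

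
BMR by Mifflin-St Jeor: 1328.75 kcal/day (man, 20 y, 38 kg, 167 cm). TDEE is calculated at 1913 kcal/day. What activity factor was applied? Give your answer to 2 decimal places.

Activity factor = TEE ÷ BMR = 1913 ÷ 1328.75 = 1.44.

1.44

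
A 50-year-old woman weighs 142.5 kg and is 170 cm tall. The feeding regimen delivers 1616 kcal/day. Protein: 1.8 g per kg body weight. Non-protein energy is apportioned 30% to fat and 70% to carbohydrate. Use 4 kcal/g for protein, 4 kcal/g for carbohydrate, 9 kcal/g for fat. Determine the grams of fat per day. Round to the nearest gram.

20 g/day

Protein = 1.8 × 142.5 = 256.5 g → 256.5 × 4 = 1026 kcal.
Non-protein calories = 1616 − 1026 = 590 kcal.
Fat: 30% × 590 = 177 kcal; carbohydrate: 413 kcal.
Fat: 177 kcal ÷ 9 kcal/g = 19.6667 g.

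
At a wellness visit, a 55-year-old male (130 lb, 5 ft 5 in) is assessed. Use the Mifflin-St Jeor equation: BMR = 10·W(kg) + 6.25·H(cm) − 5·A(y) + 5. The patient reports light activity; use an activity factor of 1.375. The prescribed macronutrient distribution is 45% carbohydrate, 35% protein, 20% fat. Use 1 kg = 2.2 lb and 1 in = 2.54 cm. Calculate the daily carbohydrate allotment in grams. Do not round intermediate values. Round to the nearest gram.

Convert to metric: weight = 130 ÷ 2.2 = 59.0909 kg; height = (5×12 + 5) × 2.54 = 65 × 2.54 = 165.1 cm.
Mifflin-St Jeor (male): BMR = 10(59.0909) + 6.25(165.1) − 5(55) + 5 = 590.9091 + 1031.875 − 275 + 5 = 1352.7841 kcal/day.
TEE = 1352.7841 × 1.375 = 1860.0781 kcal/day.
Carbohydrate energy = 45% × 1860.0781 = 837.0352 kcal.
Carbohydrate = 837.0352 ÷ 4 kcal/g = 209.2588 g.

209 g/day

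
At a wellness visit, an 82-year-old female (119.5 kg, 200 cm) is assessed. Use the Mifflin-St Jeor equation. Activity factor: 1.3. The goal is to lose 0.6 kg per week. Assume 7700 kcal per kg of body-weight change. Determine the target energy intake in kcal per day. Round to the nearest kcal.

Mifflin-St Jeor (female): BMR = 10(119.5) + 6.25(200) − 5(82) − 161 = 1195 + 1250 − 410 − 161 = 1874 kcal/day.
TEE = 1874 × 1.3 = 2436.2 kcal/day.
Required daily deficit = 0.6 × 7700 ÷ 7 = 660 kcal/day.
Target intake = 2436.2 − 660 = 1776.2 kcal/day.

1776 kcal per day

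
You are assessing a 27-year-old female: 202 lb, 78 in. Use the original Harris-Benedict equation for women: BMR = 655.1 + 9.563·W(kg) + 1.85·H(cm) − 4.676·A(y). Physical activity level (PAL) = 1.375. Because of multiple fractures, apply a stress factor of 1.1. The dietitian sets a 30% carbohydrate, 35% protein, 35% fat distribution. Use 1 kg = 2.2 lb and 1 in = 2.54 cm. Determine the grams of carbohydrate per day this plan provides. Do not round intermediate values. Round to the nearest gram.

Convert to metric: weight = 202 ÷ 2.2 = 91.8182 kg; height = 78 × 2.54 = 198.12 cm.
Harris-Benedict: BMR = 655.1 + 9.563(91.8182) + 1.85(198.12) − 4.676(27) = 1773.4273 kcal/day.
TEE = 1773.4273 × 1.375 = 2438.4625 kcal/day.
With stress factor 1.1: 2438.4625 × 1.1 = 2682.3088 kcal/day.
Carbohydrate energy = 30% × 2682.3088 = 804.6926 kcal.
Carbohydrate = 804.6926 ÷ 4 kcal/g = 201.1732 g.

201 g/day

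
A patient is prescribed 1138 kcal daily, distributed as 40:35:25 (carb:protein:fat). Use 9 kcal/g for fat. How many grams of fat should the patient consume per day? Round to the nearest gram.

32 g/day

Fat energy = 25% × 1138 = 284.5 kcal.
At 9 kcal/g: 284.5 ÷ 9 = 31.6111 g.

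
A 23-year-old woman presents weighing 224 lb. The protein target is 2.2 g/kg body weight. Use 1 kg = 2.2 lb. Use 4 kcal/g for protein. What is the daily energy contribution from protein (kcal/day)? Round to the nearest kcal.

896 kcal/day

Weight in kg = 224 ÷ 2.2 = 101.8182 kg.
Protein = 2.2 g/kg × 101.8182 kg = 224 g/day.
Protein energy = 224 g × 4 kcal/g = 896 kcal/day.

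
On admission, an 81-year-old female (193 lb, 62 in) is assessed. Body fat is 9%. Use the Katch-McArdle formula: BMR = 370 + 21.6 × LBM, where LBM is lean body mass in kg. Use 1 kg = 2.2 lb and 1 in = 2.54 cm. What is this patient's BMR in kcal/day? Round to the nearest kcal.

Convert to metric: weight = 193 ÷ 2.2 = 87.7273 kg; height = 62 × 2.54 = 157.48 cm.
LBM = 87.7273 × (1 − 0.09) = 79.8318 kg. Katch-McArdle: BMR = 370 + 21.6 × 79.8318 = 2094.3673 kcal/day.

2094 kcal/day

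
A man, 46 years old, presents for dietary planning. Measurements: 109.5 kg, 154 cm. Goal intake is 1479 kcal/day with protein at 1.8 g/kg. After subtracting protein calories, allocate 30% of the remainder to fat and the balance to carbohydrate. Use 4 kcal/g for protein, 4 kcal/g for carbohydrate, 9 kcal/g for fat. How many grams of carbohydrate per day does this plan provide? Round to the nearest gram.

Protein = 1.8 × 109.5 = 197.1 g → 197.1 × 4 = 788.4 kcal.
Non-protein calories = 1479 − 788.4 = 690.6 kcal.
Fat: 30% × 690.6 = 207.18 kcal; carbohydrate: 483.42 kcal.
Carbohydrate: 483.42 kcal ÷ 4 kcal/g = 120.855 g.

121 g/day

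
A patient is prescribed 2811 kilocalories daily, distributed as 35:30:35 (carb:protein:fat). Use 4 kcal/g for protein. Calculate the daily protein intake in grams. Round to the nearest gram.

211 g/day

Protein energy = 30% × 2811 = 843.3 kcal.
At 4 kcal/g: 843.3 ÷ 4 = 210.825 g.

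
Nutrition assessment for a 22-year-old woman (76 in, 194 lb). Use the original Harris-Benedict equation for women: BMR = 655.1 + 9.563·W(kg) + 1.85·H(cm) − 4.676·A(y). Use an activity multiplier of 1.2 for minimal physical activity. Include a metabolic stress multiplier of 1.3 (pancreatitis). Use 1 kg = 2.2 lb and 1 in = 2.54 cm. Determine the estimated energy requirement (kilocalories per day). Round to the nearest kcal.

Convert to metric: weight = 194 ÷ 2.2 = 88.1818 kg; height = 76 × 2.54 = 193.04 cm.
Harris-Benedict: BMR = 655.1 + 9.563(88.1818) + 1.85(193.04) − 4.676(22) = 1752.6347 kcal/day.
TEE = BMR × activity factor = 1752.6347 × 1.2 = 2103.1617 kcal/day.
Apply stress factor: 2103.1617 × 1.3 = 2734.1102 kcal/day.

2734 kilocalories per day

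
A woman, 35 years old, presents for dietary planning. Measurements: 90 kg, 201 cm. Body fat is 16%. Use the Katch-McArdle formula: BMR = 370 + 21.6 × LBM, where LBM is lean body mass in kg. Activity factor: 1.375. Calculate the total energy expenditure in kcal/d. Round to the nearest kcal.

LBM = 90 × (1 − 0.16) = 75.6 kg. Katch-McArdle: BMR = 370 + 21.6 × 75.6 = 2002.96 kcal/day.
TEE = BMR × activity factor = 2002.96 × 1.375 = 2754.07 kcal/day.

2754 kcal/d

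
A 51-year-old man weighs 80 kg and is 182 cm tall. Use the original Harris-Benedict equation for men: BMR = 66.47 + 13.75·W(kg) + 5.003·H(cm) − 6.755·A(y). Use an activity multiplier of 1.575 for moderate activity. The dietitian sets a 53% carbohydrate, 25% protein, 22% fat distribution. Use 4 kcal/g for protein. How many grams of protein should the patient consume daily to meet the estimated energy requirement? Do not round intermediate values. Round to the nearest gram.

Harris-Benedict: BMR = 66.47 + 13.75(80) + 5.003(182) − 6.755(51) = 1732.511 kcal/day.
TEE = 1732.511 × 1.575 = 2728.7048 kcal/day.
Protein energy = 25% × 2728.7048 = 682.1762 kcal.
Protein = 682.1762 ÷ 4 kcal/g = 170.5441 g.

171 g/day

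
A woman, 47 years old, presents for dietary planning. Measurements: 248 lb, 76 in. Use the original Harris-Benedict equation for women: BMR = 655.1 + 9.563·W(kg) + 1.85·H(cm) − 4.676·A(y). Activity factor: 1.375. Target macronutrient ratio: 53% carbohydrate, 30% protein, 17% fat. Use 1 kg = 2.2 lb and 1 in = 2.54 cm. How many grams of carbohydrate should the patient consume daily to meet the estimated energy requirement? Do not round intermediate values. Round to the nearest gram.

Convert to metric: weight = 248 ÷ 2.2 = 112.7273 kg; height = 76 × 2.54 = 193.04 cm.
Harris-Benedict: BMR = 655.1 + 9.563(112.7273) + 1.85(193.04) − 4.676(47) = 1870.4629 kcal/day.
TEE = 1870.4629 × 1.375 = 2571.8865 kcal/day.
Carbohydrate energy = 53% × 2571.8865 = 1363.0998 kcal.
Carbohydrate = 1363.0998 ÷ 4 kcal/g = 340.775 g.

341 g/day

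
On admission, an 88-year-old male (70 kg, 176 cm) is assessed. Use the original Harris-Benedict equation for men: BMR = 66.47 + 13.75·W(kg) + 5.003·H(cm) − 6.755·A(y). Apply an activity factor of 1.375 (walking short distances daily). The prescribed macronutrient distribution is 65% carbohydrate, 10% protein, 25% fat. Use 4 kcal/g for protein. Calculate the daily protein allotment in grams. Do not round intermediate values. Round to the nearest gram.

45 g/day

Harris-Benedict: BMR = 66.47 + 13.75(70) + 5.003(176) − 6.755(88) = 1315.058 kcal/day.
TEE = 1315.058 × 1.375 = 1808.2048 kcal/day.
Protein energy = 10% × 1808.2048 = 180.8205 kcal.
Protein = 180.8205 ÷ 4 kcal/g = 45.2051 g.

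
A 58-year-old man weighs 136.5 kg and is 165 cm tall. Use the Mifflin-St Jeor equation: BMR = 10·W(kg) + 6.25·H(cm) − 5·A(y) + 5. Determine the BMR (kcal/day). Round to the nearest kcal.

2111 kcal/day

Mifflin-St Jeor (male): BMR = 10(136.5) + 6.25(165) − 5(58) + 5 = 1365 + 1031.25 − 290 + 5 = 2111.25 kcal/day.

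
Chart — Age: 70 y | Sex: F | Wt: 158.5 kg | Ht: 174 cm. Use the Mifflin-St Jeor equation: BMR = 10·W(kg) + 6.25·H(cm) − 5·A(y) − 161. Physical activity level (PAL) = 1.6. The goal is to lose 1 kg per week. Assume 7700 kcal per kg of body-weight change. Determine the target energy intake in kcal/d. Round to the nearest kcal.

2358 kcal/d

Mifflin-St Jeor (female): BMR = 10(158.5) + 6.25(174) − 5(70) − 161 = 1585 + 1087.5 − 350 − 161 = 2161.5 kcal/day.
TEE = 2161.5 × 1.6 = 3458.4 kcal/day.
Required daily deficit = 1 × 7700 ÷ 7 = 1100 kcal/day.
Target intake = 3458.4 − 1100 = 2358.4 kcal/day.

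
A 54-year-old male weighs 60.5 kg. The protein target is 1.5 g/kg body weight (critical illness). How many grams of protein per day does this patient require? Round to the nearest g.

Protein = 1.5 g/kg × 60.5 kg = 90.75 g/day.

91 g/day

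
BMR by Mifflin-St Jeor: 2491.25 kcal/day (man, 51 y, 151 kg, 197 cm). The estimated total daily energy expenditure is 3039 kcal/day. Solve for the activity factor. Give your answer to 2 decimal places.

1.22

Activity factor = TEE ÷ BMR = 3039 ÷ 2491.25 = 1.22.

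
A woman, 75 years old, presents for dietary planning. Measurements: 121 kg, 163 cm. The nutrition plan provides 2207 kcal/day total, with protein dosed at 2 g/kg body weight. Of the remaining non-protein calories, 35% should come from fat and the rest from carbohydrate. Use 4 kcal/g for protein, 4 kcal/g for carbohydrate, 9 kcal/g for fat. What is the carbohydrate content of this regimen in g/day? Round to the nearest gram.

201 g/day

Protein = 2 × 121 = 242 g → 242 × 4 = 968 kcal.
Non-protein calories = 2207 − 968 = 1239 kcal.
Fat: 35% × 1239 = 433.65 kcal; carbohydrate: 805.35 kcal.
Carbohydrate: 805.35 kcal ÷ 4 kcal/g = 201.3375 g.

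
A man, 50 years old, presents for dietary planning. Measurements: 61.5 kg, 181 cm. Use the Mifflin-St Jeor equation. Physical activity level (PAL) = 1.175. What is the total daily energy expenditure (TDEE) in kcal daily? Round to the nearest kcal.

1764 kcal daily

Mifflin-St Jeor (male): BMR = 10(61.5) + 6.25(181) − 5(50) + 5 = 615 + 1131.25 − 250 + 5 = 1501.25 kcal/day.
TEE = BMR × activity factor = 1501.25 × 1.175 = 1763.9688 kcal/day.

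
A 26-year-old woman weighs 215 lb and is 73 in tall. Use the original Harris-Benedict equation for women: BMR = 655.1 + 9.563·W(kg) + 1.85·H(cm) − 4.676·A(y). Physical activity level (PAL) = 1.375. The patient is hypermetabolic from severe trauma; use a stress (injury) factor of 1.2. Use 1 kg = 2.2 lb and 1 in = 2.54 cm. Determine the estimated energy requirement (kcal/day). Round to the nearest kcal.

Convert to metric: weight = 215 ÷ 2.2 = 97.7273 kg; height = 73 × 2.54 = 185.42 cm.
Harris-Benedict: BMR = 655.1 + 9.563(97.7273) + 1.85(185.42) − 4.676(26) = 1811.1169 kcal/day.
TEE = BMR × activity factor = 1811.1169 × 1.375 = 2490.2858 kcal/day.
Apply stress factor: 2490.2858 × 1.2 = 2988.3429 kcal/day.

2988 kcal/day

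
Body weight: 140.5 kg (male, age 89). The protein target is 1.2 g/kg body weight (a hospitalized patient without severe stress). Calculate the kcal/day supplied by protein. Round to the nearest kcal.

Protein = 1.2 g/kg × 140.5 kg = 168.6 g/day.
Protein energy = 168.6 g × 4 kcal/g = 674.4 kcal/day.

674 kcal/day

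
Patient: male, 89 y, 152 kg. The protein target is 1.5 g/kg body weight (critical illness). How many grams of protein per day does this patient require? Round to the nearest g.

228 g/day

Protein = 1.5 g/kg × 152 kg = 228 g/day.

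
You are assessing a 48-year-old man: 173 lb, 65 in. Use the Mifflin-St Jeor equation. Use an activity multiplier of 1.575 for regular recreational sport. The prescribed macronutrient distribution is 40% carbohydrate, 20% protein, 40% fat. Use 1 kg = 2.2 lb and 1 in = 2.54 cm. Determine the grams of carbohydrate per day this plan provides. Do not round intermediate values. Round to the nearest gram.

Convert to metric: weight = 173 ÷ 2.2 = 78.6364 kg; height = 65 × 2.54 = 165.1 cm.
Mifflin-St Jeor (male): BMR = 10(78.6364) + 6.25(165.1) − 5(48) + 5 = 786.3636 + 1031.875 − 240 + 5 = 1583.2386 kcal/day.
TEE = 1583.2386 × 1.575 = 2493.6009 kcal/day.
Carbohydrate energy = 40% × 2493.6009 = 997.4403 kcal.
Carbohydrate = 997.4403 ÷ 4 kcal/g = 249.3601 g.

249 g/day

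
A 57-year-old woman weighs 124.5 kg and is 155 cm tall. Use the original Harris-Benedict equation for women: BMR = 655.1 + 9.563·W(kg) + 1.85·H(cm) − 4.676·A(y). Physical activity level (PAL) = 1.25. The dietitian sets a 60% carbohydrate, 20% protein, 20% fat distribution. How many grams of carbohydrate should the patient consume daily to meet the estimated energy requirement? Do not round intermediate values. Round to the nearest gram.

350 g/day

Harris-Benedict: BMR = 655.1 + 9.563(124.5) + 1.85(155) − 4.676(57) = 1865.9115 kcal/day.
TEE = 1865.9115 × 1.25 = 2332.3894 kcal/day.
Carbohydrate energy = 60% × 2332.3894 = 1399.4336 kcal.
Carbohydrate = 1399.4336 ÷ 4 kcal/g = 349.8584 g.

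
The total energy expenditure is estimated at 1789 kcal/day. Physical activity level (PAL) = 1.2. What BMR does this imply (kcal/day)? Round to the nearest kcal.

1491 kcal/day

BMR = TEE ÷ activity factor = 1789 ÷ 1.2 = 1490.8333 kcal/day.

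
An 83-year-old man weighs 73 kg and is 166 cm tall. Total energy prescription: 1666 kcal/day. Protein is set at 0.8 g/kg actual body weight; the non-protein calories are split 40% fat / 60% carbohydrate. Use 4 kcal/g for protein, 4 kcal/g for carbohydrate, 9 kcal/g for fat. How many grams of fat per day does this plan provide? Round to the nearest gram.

Protein = 0.8 × 73 = 58.4 g → 58.4 × 4 = 233.6 kcal.
Non-protein calories = 1666 − 233.6 = 1432.4 kcal.
Fat: 40% × 1432.4 = 572.96 kcal; carbohydrate: 859.44 kcal.
Fat: 572.96 kcal ÷ 9 kcal/g = 63.6622 g.

64 g/day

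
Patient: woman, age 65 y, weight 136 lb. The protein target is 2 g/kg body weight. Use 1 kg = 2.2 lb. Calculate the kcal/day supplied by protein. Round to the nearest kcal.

Weight in kg = 136 ÷ 2.2 = 61.8182 kg.
Protein = 2 g/kg × 61.8182 kg = 123.6364 g/day.
Protein energy = 123.6364 g × 4 kcal/g = 494.5455 kcal/day.

495 kcal/day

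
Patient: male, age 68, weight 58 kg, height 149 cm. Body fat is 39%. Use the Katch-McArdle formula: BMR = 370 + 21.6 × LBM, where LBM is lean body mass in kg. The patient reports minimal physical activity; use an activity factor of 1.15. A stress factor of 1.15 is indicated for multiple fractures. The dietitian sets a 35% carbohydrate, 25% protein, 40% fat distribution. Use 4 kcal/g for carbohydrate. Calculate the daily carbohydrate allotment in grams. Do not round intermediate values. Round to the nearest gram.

LBM = 58 × (1 − 0.39) = 35.38 kg. Katch-McArdle: BMR = 370 + 21.6 × 35.38 = 1134.208 kcal/day.
TEE = 1134.208 × 1.15 = 1304.3392 kcal/day.
With stress factor 1.15: 1304.3392 × 1.15 = 1499.9901 kcal/day.
Carbohydrate energy = 35% × 1499.9901 = 524.9965 kcal.
Carbohydrate = 524.9965 ÷ 4 kcal/g = 131.2491 g.

131 g/day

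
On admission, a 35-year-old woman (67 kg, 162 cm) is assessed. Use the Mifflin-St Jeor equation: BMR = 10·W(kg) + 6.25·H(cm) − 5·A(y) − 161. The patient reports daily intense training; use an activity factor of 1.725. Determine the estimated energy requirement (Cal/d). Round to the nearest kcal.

Mifflin-St Jeor (female): BMR = 10(67) + 6.25(162) − 5(35) − 161 = 670 + 1012.5 − 175 − 161 = 1346.5 kcal/day.
TEE = BMR × activity factor = 1346.5 × 1.725 = 2322.7125 kcal/day.

2323 Cal/d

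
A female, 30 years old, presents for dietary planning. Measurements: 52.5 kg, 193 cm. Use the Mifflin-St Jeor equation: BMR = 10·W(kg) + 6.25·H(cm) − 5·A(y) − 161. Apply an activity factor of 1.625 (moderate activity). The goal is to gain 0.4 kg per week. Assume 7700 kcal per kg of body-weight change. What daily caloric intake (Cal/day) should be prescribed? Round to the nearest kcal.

2748 Cal/day

Mifflin-St Jeor (female): BMR = 10(52.5) + 6.25(193) − 5(30) − 161 = 525 + 1206.25 − 150 − 161 = 1420.25 kcal/day.
TEE = 1420.25 × 1.625 = 2307.9063 kcal/day.
Required daily surplus = 0.4 × 7700 ÷ 7 = 440 kcal/day.
Target intake = 2307.9063 + 440 = 2747.9063 kcal/day.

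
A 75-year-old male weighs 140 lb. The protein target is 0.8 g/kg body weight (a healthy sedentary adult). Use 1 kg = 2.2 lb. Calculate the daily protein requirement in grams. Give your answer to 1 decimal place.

Weight in kg = 140 ÷ 2.2 = 63.6364 kg.
Protein = 0.8 g/kg × 63.6364 kg = 50.9091 g/day.

50.9 g/day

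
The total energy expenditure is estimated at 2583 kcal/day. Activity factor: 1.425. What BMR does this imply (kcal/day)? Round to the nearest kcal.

1813 kcal/day

BMR = TEE ÷ activity factor = 2583 ÷ 1.425 = 1812.6316 kcal/day.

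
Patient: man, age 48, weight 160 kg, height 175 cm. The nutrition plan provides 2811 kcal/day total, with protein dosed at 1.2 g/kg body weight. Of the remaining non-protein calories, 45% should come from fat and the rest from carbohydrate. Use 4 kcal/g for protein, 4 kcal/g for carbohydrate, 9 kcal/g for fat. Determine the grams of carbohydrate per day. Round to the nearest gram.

281 g/day

Protein = 1.2 × 160 = 192 g → 192 × 4 = 768 kcal.
Non-protein calories = 2811 − 768 = 2043 kcal.
Fat: 45% × 2043 = 919.35 kcal; carbohydrate: 1123.65 kcal.
Carbohydrate: 1123.65 kcal ÷ 4 kcal/g = 280.9125 g.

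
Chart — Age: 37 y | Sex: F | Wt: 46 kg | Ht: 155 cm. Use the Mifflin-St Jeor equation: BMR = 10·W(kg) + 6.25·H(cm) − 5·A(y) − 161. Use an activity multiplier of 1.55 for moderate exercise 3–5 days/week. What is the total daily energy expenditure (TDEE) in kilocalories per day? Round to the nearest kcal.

Mifflin-St Jeor (female): BMR = 10(46) + 6.25(155) − 5(37) − 161 = 460 + 968.75 − 185 − 161 = 1082.75 kcal/day.
TEE = BMR × activity factor = 1082.75 × 1.55 = 1678.2625 kcal/day.

1678 kilocalories per day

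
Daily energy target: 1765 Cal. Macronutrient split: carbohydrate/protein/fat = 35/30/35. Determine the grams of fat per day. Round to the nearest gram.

Fat energy = 35% × 1765 = 617.75 kcal.
At 9 kcal/g: 617.75 ÷ 9 = 68.6389 g.

69 g/day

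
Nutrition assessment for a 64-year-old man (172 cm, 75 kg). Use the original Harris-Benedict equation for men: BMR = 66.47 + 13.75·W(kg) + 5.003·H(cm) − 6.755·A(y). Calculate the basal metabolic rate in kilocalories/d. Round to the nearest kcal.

1526 kilocalories/d

Harris-Benedict: BMR = 66.47 + 13.75(75) + 5.003(172) − 6.755(64) = 1525.916 kcal/day.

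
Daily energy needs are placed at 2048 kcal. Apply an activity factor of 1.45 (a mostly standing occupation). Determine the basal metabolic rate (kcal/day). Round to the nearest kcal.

1412 kcal/day

BMR = TEE ÷ activity factor = 2048 ÷ 1.45 = 1412.4138 kcal/day.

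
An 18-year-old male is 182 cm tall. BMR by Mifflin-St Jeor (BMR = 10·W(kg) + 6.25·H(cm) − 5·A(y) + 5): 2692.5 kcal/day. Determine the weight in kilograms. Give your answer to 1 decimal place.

164.0 kg

2692.5 = 10·W + 6.25(182) − 5(18) + 5
10·W = 2692.5 − 1052.5 = 1640, so W = 164 kg.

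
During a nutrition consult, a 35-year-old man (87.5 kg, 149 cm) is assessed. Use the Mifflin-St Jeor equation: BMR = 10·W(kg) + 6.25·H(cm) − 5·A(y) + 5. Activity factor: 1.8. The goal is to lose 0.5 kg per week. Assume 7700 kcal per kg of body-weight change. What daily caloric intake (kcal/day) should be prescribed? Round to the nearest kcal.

2395 kcal/day

Mifflin-St Jeor (male): BMR = 10(87.5) + 6.25(149) − 5(35) + 5 = 875 + 931.25 − 175 + 5 = 1636.25 kcal/day.
TEE = 1636.25 × 1.8 = 2945.25 kcal/day.
Required daily deficit = 0.5 × 7700 ÷ 7 = 550 kcal/day.
Target intake = 2945.25 − 550 = 2395.25 kcal/day.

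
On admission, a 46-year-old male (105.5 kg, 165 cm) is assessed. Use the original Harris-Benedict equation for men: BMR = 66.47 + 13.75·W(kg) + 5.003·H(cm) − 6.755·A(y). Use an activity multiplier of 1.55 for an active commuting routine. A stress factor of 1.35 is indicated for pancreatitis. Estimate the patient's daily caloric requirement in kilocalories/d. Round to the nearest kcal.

Harris-Benedict: BMR = 66.47 + 13.75(105.5) + 5.003(165) − 6.755(46) = 2031.86 kcal/day.
TEE = BMR × activity factor = 2031.86 × 1.55 = 3149.383 kcal/day.
Apply stress factor: 3149.383 × 1.35 = 4251.6671 kcal/day.

4252 kilocalories/d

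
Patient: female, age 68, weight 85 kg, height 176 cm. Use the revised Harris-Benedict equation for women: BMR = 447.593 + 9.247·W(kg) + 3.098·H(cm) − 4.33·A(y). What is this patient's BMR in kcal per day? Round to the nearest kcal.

1484 kcal per day

Harris-Benedict: BMR = 447.593 + 9.247(85) + 3.098(176) − 4.33(68) = 1484.396 kcal/day.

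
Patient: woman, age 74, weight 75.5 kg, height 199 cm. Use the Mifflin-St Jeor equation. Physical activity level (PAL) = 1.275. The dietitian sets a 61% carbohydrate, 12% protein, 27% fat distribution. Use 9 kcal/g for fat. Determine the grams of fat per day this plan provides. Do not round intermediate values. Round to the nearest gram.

56 g/day

Mifflin-St Jeor (female): BMR = 10(75.5) + 6.25(199) − 5(74) − 161 = 755 + 1243.75 − 370 − 161 = 1467.75 kcal/day.
TEE = 1467.75 × 1.275 = 1871.3813 kcal/day.
Fat energy = 27% × 1871.3813 = 505.2729 kcal.
Fat = 505.2729 ÷ 9 kcal/g = 56.1414 g.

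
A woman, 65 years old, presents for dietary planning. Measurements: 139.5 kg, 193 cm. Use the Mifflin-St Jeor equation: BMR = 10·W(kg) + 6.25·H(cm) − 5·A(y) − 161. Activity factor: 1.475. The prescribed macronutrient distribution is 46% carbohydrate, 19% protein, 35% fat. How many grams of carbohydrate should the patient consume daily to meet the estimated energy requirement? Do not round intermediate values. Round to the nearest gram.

Mifflin-St Jeor (female): BMR = 10(139.5) + 6.25(193) − 5(65) − 161 = 1395 + 1206.25 − 325 − 161 = 2115.25 kcal/day.
TEE = 2115.25 × 1.475 = 3119.9938 kcal/day.
Carbohydrate energy = 46% × 3119.9938 = 1435.1971 kcal.
Carbohydrate = 1435.1971 ÷ 4 kcal/g = 358.7993 g.

359 g/day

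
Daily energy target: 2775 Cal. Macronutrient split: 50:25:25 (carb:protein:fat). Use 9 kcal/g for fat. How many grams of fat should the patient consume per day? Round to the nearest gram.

Fat energy = 25% × 2775 = 693.75 kcal.
At 9 kcal/g: 693.75 ÷ 9 = 77.0833 g.

77 g/day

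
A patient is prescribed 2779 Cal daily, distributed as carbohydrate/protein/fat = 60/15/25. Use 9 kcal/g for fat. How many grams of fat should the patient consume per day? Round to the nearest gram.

77 g/day

Fat energy = 25% × 2779 = 694.75 kcal.
At 9 kcal/g: 694.75 ÷ 9 = 77.1944 g.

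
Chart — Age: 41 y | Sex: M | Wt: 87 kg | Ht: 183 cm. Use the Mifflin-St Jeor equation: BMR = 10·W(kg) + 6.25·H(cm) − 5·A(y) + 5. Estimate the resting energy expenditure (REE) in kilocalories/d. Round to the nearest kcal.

Mifflin-St Jeor (male): BMR = 10(87) + 6.25(183) − 5(41) + 5 = 870 + 1143.75 − 205 + 5 = 1813.75 kcal/day.

1814 kilocalories/d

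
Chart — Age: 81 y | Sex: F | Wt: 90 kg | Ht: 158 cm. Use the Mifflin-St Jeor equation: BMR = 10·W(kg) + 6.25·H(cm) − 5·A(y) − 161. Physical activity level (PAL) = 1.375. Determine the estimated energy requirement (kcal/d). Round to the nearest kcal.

Mifflin-St Jeor (female): BMR = 10(90) + 6.25(158) − 5(81) − 161 = 900 + 987.5 − 405 − 161 = 1321.5 kcal/day.
TEE = BMR × activity factor = 1321.5 × 1.375 = 1817.0625 kcal/day.

1817 kcal/d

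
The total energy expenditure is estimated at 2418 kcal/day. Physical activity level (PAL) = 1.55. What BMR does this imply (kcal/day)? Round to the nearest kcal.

BMR = TEE ÷ activity factor = 2418 ÷ 1.55 = 1560 kcal/day.

1560 kcal/day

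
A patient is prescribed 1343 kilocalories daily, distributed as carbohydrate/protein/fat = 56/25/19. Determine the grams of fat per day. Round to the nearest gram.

Fat energy = 19% × 1343 = 255.17 kcal.
At 9 kcal/g: 255.17 ÷ 9 = 28.3522 g.

28 g/day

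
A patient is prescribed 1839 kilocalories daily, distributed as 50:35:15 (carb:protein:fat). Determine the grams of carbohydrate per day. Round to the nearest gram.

Carbohydrate energy = 50% × 1839 = 919.5 kcal.
At 4 kcal/g: 919.5 ÷ 4 = 229.875 g.

230 g/day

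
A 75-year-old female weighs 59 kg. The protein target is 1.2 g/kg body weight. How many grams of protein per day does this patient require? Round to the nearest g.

71 g/day

Protein = 1.2 g/kg × 59 kg = 70.8 g/day.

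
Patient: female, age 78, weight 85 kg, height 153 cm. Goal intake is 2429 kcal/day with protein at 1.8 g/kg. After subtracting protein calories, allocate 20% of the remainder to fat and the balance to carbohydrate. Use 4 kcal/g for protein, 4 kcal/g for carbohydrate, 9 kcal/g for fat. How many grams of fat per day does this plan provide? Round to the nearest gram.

Protein = 1.8 × 85 = 153 g → 153 × 4 = 612 kcal.
Non-protein calories = 2429 − 612 = 1817 kcal.
Fat: 20% × 1817 = 363.4 kcal; carbohydrate: 1453.6 kcal.
Fat: 363.4 kcal ÷ 9 kcal/g = 40.3778 g.

40 g/day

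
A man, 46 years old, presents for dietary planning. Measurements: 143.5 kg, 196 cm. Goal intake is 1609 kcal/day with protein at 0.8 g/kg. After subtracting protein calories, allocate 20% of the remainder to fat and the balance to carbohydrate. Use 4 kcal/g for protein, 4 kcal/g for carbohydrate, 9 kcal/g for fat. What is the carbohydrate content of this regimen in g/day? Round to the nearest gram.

Protein = 0.8 × 143.5 = 114.8 g → 114.8 × 4 = 459.2 kcal.
Non-protein calories = 1609 − 459.2 = 1149.8 kcal.
Fat: 20% × 1149.8 = 229.96 kcal; carbohydrate: 919.84 kcal.
Carbohydrate: 919.84 kcal ÷ 4 kcal/g = 229.96 g.

230 g/day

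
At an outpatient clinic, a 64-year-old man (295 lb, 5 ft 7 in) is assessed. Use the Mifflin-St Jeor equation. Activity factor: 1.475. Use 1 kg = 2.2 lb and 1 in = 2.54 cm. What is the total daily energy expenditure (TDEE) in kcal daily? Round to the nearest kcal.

Convert to metric: weight = 295 ÷ 2.2 = 134.0909 kg; height = (5×12 + 7) × 2.54 = 67 × 2.54 = 170.18 cm.
Mifflin-St Jeor (male): BMR = 10(134.0909) + 6.25(170.18) − 5(64) + 5 = 1340.9091 + 1063.625 − 320 + 5 = 2089.5341 kcal/day.
TEE = BMR × activity factor = 2089.5341 × 1.475 = 3082.0628 kcal/day.

3082 kcal daily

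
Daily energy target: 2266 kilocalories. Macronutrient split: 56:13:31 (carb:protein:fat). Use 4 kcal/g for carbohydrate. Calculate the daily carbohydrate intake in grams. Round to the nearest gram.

317 g/day

Carbohydrate energy = 56% × 2266 = 1268.96 kcal.
At 4 kcal/g: 1268.96 ÷ 4 = 317.24 g.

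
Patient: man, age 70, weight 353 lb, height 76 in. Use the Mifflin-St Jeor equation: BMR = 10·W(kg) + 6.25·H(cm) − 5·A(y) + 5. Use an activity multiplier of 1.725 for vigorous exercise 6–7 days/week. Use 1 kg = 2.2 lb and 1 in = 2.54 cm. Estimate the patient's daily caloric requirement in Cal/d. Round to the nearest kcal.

Convert to metric: weight = 353 ÷ 2.2 = 160.4545 kg; height = 76 × 2.54 = 193.04 cm.
Mifflin-St Jeor (male): BMR = 10(160.4545) + 6.25(193.04) − 5(70) + 5 = 1604.5455 + 1206.5 − 350 + 5 = 2466.0455 kcal/day.
TEE = BMR × activity factor = 2466.0455 × 1.725 = 4253.9284 kcal/day.

4254 Cal/d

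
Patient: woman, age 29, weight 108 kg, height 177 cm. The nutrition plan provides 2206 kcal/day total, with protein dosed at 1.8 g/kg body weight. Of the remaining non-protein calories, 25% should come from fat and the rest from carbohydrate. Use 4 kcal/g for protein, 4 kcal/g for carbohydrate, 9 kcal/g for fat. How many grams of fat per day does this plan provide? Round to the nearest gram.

Protein = 1.8 × 108 = 194.4 g → 194.4 × 4 = 777.6 kcal.
Non-protein calories = 2206 − 777.6 = 1428.4 kcal.
Fat: 25% × 1428.4 = 357.1 kcal; carbohydrate: 1071.3 kcal.
Fat: 357.1 kcal ÷ 9 kcal/g = 39.6778 g.

40 g/day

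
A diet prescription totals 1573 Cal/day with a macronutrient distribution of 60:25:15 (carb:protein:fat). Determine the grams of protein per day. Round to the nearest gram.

Protein energy = 25% × 1573 = 393.25 kcal.
At 4 kcal/g: 393.25 ÷ 4 = 98.3125 g.

98 g/day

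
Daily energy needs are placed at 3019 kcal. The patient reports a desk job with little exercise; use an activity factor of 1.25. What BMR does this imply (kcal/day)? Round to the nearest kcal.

2415 kcal/day

BMR = TEE ÷ activity factor = 3019 ÷ 1.25 = 2415.2 kcal/day.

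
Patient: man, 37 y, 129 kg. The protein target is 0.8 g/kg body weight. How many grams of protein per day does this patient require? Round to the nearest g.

103 g/day

Protein = 0.8 g/kg × 129 kg = 103.2 g/day.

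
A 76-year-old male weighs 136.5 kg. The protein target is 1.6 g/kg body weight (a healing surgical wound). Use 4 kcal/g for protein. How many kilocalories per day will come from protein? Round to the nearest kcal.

874 kcal/day

Protein = 1.6 g/kg × 136.5 kg = 218.4 g/day.
Protein energy = 218.4 g × 4 kcal/g = 873.6 kcal/day.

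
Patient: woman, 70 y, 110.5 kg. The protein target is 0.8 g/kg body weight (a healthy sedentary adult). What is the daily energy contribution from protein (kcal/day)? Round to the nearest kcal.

Protein = 0.8 g/kg × 110.5 kg = 88.4 g/day.
Protein energy = 88.4 g × 4 kcal/g = 353.6 kcal/day.

354 kcal/day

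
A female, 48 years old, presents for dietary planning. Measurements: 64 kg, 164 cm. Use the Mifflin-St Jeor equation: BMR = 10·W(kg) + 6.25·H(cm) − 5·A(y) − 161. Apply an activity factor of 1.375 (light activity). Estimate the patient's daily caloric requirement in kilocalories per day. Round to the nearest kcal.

1738 kilocalories per day

Mifflin-St Jeor (female): BMR = 10(64) + 6.25(164) − 5(48) − 161 = 640 + 1025 − 240 − 161 = 1264 kcal/day.
TEE = BMR × activity factor = 1264 × 1.375 = 1738 kcal/day.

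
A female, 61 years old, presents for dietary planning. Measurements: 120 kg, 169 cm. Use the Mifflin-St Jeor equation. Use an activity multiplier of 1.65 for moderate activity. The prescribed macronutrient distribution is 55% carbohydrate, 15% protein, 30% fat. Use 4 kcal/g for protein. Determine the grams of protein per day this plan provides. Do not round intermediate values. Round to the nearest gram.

Mifflin-St Jeor (female): BMR = 10(120) + 6.25(169) − 5(61) − 161 = 1200 + 1056.25 − 305 − 161 = 1790.25 kcal/day.
TEE = 1790.25 × 1.65 = 2953.9125 kcal/day.
Protein energy = 15% × 2953.9125 = 443.0869 kcal.
Protein = 443.0869 ÷ 4 kcal/g = 110.7717 g.

111 g/day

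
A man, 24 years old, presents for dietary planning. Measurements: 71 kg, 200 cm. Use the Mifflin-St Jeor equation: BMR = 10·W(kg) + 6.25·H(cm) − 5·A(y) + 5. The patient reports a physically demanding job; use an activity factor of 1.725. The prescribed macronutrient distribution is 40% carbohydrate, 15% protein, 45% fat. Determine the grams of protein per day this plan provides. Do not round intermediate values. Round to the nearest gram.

Mifflin-St Jeor (male): BMR = 10(71) + 6.25(200) − 5(24) + 5 = 710 + 1250 − 120 + 5 = 1845 kcal/day.
TEE = 1845 × 1.725 = 3182.625 kcal/day.
Protein energy = 15% × 3182.625 = 477.3938 kcal.
Protein = 477.3938 ÷ 4 kcal/g = 119.3484 g.

119 g/day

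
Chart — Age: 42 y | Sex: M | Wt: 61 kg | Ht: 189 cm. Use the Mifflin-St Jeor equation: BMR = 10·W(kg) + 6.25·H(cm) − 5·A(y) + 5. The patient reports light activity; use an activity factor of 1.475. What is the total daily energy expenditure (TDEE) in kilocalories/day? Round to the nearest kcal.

2340 kilocalories/day

Mifflin-St Jeor (male): BMR = 10(61) + 6.25(189) − 5(42) + 5 = 610 + 1181.25 − 210 + 5 = 1586.25 kcal/day.
TEE = BMR × activity factor = 1586.25 × 1.475 = 2339.7188 kcal/day.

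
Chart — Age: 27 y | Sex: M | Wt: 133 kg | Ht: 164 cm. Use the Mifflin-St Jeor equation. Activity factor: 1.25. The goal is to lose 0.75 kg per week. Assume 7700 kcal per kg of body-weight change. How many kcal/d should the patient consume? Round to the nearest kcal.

Mifflin-St Jeor (male): BMR = 10(133) + 6.25(164) − 5(27) + 5 = 1330 + 1025 − 135 + 5 = 2225 kcal/day.
TEE = 2225 × 1.25 = 2781.25 kcal/day.
Required daily deficit = 0.75 × 7700 ÷ 7 = 825 kcal/day.
Target intake = 2781.25 − 825 = 1956.25 kcal/day.

1956 kcal/d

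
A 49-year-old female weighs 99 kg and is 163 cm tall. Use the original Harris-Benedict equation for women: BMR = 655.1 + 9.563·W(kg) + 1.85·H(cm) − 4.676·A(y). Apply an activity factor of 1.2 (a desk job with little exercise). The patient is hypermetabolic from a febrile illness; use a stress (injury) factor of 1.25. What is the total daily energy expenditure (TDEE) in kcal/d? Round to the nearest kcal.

Harris-Benedict: BMR = 655.1 + 9.563(99) + 1.85(163) − 4.676(49) = 1674.263 kcal/day.
TEE = BMR × activity factor = 1674.263 × 1.2 = 2009.1156 kcal/day.
Apply stress factor: 2009.1156 × 1.25 = 2511.3945 kcal/day.

2511 kcal/d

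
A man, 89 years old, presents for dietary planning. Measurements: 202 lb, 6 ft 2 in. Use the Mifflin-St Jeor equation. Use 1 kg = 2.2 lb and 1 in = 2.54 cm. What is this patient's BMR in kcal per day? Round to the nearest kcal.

Convert to metric: weight = 202 ÷ 2.2 = 91.8182 kg; height = (6×12 + 2) × 2.54 = 74 × 2.54 = 187.96 cm.
Mifflin-St Jeor (male): BMR = 10(91.8182) + 6.25(187.96) − 5(89) + 5 = 918.1818 + 1174.75 − 445 + 5 = 1652.9318 kcal/day.

1653 kcal per day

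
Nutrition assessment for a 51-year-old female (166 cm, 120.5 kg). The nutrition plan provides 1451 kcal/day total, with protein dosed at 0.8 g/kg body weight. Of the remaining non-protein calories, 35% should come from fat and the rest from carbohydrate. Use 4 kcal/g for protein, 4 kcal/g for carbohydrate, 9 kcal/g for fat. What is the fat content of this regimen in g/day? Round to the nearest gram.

Protein = 0.8 × 120.5 = 96.4 g → 96.4 × 4 = 385.6 kcal.
Non-protein calories = 1451 − 385.6 = 1065.4 kcal.
Fat: 35% × 1065.4 = 372.89 kcal; carbohydrate: 692.51 kcal.
Fat: 372.89 kcal ÷ 9 kcal/g = 41.4322 g.

41 g/day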